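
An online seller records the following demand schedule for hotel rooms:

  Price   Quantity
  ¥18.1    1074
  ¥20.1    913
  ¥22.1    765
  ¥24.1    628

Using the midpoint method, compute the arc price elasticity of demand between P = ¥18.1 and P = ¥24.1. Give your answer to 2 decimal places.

At P = 18.1, Q = 1074; at P = 24.1, Q = 628.
ΔQ = -446, ΔP = 6.0. Midpoints: P̄ = 21.10, Q̄ = 851.0.
ε = (ΔQ/ΔP)(P̄/Q̄) = (-446/6.0)(21.10/851.0).

-1.84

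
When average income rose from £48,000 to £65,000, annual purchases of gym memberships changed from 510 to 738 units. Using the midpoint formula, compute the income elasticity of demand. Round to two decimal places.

ΔQ = 228, ΔI = 17000. Midpoints: Ī = 56,500, Q̄ = 624.0.
ε_I = (ΔQ/ΔI)(Ī/Q̄) = (228/17000)(56500/624.0).
ε_I > 0, so the good is normal.

1.21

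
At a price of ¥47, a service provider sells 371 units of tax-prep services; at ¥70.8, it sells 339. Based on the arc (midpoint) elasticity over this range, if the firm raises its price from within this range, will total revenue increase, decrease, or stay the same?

Arc ε = (-32/23.8)(58.90/355.0) ≈ -0.223.
|ε| = 0.22 < 1, so demand is inelastic. A price rise therefore raises total revenue.

increase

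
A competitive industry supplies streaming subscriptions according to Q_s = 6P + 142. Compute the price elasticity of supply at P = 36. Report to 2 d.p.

At P = 36, Q_s = 358.
dQ_s/dP = 6.
ε_s = (dQ_s/dP)(P/Q_s) = (6)(36/358).

0.60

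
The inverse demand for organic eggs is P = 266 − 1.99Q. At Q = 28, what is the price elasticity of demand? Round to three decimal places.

-3.774

At Q = 28, P = 266 − 1.99(28) = 210.28.
dP/dQ = −1.99, so dQ/dP = 1/(−1.99) = -0.503.
ε = (dQ/dP)(P/Q) = (-0.503)(210.28/28).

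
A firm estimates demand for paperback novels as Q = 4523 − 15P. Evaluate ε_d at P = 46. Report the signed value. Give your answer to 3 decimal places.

-0.180

At P = 46, Q = 3833.
dQ/dP = −15.
ε = (dQ/dP)(P/Q) = (-15)(46/3833).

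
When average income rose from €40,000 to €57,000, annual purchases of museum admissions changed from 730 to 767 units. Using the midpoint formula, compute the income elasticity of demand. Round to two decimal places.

ΔQ = 37, ΔI = 17000. Midpoints: Ī = 48,500, Q̄ = 748.5.
ε_I = (ΔQ/ΔI)(Ī/Q̄) = (37/17000)(48500/748.5).

0.14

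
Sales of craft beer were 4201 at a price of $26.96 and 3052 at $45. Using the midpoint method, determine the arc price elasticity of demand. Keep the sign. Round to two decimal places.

ΔQ = 3052 − 4201 = -1149; ΔP = 45 − 26.96 = 18.04.
Midpoints: P̄ = 35.98, Q̄ = 3626.5.
ε = (ΔQ/ΔP)(P̄/Q̄) = (-1149/18.04)(35.98/3626.5).

-0.63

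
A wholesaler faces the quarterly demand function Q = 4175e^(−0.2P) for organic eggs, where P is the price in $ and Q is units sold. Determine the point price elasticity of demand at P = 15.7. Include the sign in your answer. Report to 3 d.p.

-3.140

At P = 15.7, Q = 180.706.
dQ/dP = −0.2·4175e^(−0.2P) = −0.2Q = -36.141.
ε = (dQ/dP)(P/Q) = (-36.141)(15.7/180.706).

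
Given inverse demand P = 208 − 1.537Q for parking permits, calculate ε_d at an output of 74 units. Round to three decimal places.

At Q = 74, P = 208 − 1.537(74) = 94.26.
dP/dQ = −1.537, so dQ/dP = 1/(−1.537) = -0.651.
ε = (dQ/dP)(P/Q) = (-0.651)(94.26/74).

-0.829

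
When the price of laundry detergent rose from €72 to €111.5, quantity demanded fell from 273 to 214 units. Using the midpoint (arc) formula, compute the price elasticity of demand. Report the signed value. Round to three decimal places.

-0.563

ΔQ = 214 − 273 = -59; ΔP = 111.5 − 72 = 39.5.
Midpoints: P̄ = 91.75, Q̄ = 243.5.
ε = (ΔQ/ΔP)(P̄/Q̄) = (-59/39.5)(91.75/243.5).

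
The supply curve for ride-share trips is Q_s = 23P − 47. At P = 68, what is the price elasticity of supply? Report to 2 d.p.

1.03

At P = 68, Q_s = 1517.
dQ_s/dP = 23.
ε_s = (dQ_s/dP)(P/Q_s) = (23)(68/1517).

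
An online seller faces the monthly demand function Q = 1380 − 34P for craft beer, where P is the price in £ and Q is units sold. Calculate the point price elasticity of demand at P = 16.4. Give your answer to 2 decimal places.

-0.68

At P = 16.4, Q = 822.400.
dQ/dP = −34.
ε = (dQ/dP)(P/Q) = (-34)(16.4/822.400).
|ε| < 1, so demand is inelastic at this price.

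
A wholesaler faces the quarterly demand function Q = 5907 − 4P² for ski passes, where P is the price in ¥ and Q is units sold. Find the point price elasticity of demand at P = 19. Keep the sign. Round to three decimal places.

At P = 19, Q = 4463.
dQ/dP = −8P = -152.
ε = (dQ/dP)(P/Q) = (-152)(19/4463).

-0.647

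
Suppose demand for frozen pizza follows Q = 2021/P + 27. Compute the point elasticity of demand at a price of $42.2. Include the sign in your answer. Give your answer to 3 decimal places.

At P = 42.2, Q = 74.891.
dQ/dP = −2021/P² = -1.135.
ε = (dQ/dP)(P/Q) = (-1.135)(42.2/74.891).

-0.639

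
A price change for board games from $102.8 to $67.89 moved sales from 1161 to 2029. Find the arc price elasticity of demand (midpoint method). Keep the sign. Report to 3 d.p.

ΔQ = 2029 − 1161 = 868; ΔP = 67.89 − 102.8 = -34.91.
Midpoints: P̄ = 85.34, Q̄ = 1595.0.
ε = (ΔQ/ΔP)(P̄/Q̄) = (868/-34.91)(85.34/1595.0).

-1.330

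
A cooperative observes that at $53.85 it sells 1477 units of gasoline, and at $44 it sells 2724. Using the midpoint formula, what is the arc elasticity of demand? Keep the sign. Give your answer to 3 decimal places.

-2.949

ΔQ = 2724 − 1477 = 1247; ΔP = 44 − 53.85 = -9.85.
Midpoints: P̄ = 48.92, Q̄ = 2100.5.
ε = (ΔQ/ΔP)(P̄/Q̄) = (1247/-9.85)(48.92/2100.5).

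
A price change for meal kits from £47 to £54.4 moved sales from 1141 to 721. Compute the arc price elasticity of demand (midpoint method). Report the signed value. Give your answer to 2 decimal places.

ΔQ = 721 − 1141 = -420; ΔP = 54.4 − 47 = 7.4.
Midpoints: P̄ = 50.70, Q̄ = 931.0.
ε = (ΔQ/ΔP)(P̄/Q̄) = (-420/7.4)(50.70/931.0).

-3.09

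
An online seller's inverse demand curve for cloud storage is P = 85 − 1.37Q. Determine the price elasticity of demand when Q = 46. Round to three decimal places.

At Q = 46, P = 85 − 1.37(46) = 21.98.
dP/dQ = −1.37, so dQ/dP = 1/(−1.37) = -0.730.
ε = (dQ/dP)(P/Q) = (-0.730)(21.98/46).

-0.349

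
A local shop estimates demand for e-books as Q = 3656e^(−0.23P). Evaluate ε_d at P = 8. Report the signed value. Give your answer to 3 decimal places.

-1.840

At P = 8, Q = 580.637.
dQ/dP = −0.23·3656e^(−0.23P) = −0.23Q = -133.546.
ε = (dQ/dP)(P/Q) = (-133.546)(8/580.637).
|ε| > 1, so demand is elastic at this price.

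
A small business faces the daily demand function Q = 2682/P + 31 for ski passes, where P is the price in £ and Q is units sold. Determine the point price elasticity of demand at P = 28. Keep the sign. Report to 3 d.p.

-0.755

At P = 28, Q = 126.786.
dQ/dP = −2682/P² = -3.421.
ε = (dQ/dP)(P/Q) = (-3.421)(28/126.786).
|ε| < 1, so demand is inelastic at this price.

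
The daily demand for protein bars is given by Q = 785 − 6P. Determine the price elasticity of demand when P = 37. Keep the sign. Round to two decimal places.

At P = 37, Q = 563.
dQ/dP = −6.
ε = (dQ/dP)(P/Q) = (-6)(37/563).
|ε| < 1, so demand is inelastic at this price.

-0.39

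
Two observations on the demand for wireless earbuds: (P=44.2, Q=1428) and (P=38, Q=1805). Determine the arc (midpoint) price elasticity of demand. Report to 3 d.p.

-1.546

ΔQ = 1805 − 1428 = 377; ΔP = 38 − 44.2 = -6.2.
Midpoints: P̄ = 41.10, Q̄ = 1616.5.
ε = (ΔQ/ΔP)(P̄/Q̄) = (377/-6.2)(41.10/1616.5).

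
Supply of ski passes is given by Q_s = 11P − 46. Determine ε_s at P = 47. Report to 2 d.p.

1.10

At P = 47, Q_s = 471.
dQ_s/dP = 11.
ε_s = (dQ_s/dP)(P/Q_s) = (11)(47/471).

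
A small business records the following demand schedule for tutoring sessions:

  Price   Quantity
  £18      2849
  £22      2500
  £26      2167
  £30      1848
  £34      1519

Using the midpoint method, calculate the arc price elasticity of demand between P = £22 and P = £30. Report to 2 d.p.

At P = 22, Q = 2500; at P = 30, Q = 1848.
ΔQ = -652, ΔP = 8. Midpoints: P̄ = 26.00, Q̄ = 2174.0.
ε = (ΔQ/ΔP)(P̄/Q̄) = (-652/8)(26.00/2174.0).

-0.97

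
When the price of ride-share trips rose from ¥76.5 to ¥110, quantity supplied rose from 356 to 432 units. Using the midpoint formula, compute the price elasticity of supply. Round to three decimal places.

0.537

ΔQ = 432 − 356 = 76; ΔP = 110 − 76.5 = 33.5.
Midpoints: P̄ = 93.25, Q̄ = 394.0.
ε_s = (ΔQ/ΔP)(P̄/Q̄) = (76/33.5)(93.25/394.0).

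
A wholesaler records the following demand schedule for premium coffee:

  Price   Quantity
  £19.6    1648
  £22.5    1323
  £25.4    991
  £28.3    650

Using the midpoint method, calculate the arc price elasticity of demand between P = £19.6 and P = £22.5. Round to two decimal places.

At P = 19.6, Q = 1648; at P = 22.5, Q = 1323.
ΔQ = -325, ΔP = 2.9. Midpoints: P̄ = 21.05, Q̄ = 1485.5.
ε = (ΔQ/ΔP)(P̄/Q̄) = (-325/2.9)(21.05/1485.5).

-1.59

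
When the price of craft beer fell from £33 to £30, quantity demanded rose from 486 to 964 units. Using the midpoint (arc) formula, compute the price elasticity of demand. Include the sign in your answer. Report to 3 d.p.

ΔQ = 964 − 486 = 478; ΔP = 30 − 33 = -3.
Midpoints: P̄ = 31.50, Q̄ = 725.0.
ε = (ΔQ/ΔP)(P̄/Q̄) = (478/-3)(31.50/725.0).

-6.923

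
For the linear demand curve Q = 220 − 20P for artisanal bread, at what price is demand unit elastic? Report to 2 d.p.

5.50

For linear demand Q = a − bP, ε = −bP/(a − bP). |ε| = 1 when bP = a − bP, i.e. P = a/(2b).
P = 220/(2·20) = 220/40 = 5.5000.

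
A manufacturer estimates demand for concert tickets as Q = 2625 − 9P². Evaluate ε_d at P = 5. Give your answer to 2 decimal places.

At P = 5, Q = 2400.
dQ/dP = −18P = -90.
ε = (dQ/dP)(P/Q) = (-90)(5/2400).

-0.19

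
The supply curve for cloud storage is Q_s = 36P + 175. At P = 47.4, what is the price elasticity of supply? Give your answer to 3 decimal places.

0.907

At P = 47.4, Q_s = 1881.40.
dQ_s/dP = 36.
ε_s = (dQ_s/dP)(P/Q_s) = (36)(47.4/1881.40).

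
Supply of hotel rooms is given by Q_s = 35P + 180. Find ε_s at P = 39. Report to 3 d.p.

At P = 39, Q_s = 1545.
dQ_s/dP = 35.
ε_s = (dQ_s/dP)(P/Q_s) = (35)(39/1545).

0.883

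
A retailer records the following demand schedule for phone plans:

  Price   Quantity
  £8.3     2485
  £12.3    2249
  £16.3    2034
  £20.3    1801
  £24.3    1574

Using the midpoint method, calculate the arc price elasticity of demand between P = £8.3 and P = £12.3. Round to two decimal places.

-0.26

At P = 8.3, Q = 2485; at P = 12.3, Q = 2249.
ΔQ = -236, ΔP = 4.0. Midpoints: P̄ = 10.30, Q̄ = 2367.0.
ε = (ΔQ/ΔP)(P̄/Q̄) = (-236/4.0)(10.30/2367.0).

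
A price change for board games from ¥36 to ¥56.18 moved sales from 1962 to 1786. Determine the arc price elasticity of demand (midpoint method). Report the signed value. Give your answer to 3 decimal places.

-0.215

ΔQ = 1786 − 1962 = -176; ΔP = 56.18 − 36 = 20.18.
Midpoints: P̄ = 46.09, Q̄ = 1874.0.
ε = (ΔQ/ΔP)(P̄/Q̄) = (-176/20.18)(46.09/1874.0).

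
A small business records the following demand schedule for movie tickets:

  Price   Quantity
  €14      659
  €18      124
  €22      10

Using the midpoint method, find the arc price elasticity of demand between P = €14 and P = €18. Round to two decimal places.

-5.47

At P = 14, Q = 659; at P = 18, Q = 124.
ΔQ = -535, ΔP = 4. Midpoints: P̄ = 16.00, Q̄ = 391.5.
ε = (ΔQ/ΔP)(P̄/Q̄) = (-535/4)(16.00/391.5).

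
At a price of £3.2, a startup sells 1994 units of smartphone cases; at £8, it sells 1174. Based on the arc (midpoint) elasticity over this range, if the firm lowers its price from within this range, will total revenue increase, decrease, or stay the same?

decrease

Arc ε = (-820/4.8)(5.60/1584.0) ≈ -0.604.
|ε| = 0.60 < 1, so demand is inelastic. A price cut therefore reduces total revenue.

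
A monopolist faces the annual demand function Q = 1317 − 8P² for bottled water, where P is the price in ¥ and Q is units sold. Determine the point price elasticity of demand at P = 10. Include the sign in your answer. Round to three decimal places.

-3.095

At P = 10, Q = 517.
dQ/dP = −16P = -160.
ε = (dQ/dP)(P/Q) = (-160)(10/517).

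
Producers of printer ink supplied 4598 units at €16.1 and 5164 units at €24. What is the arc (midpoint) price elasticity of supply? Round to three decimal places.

ΔQ = 5164 − 4598 = 566; ΔP = 24 − 16.1 = 7.9.
Midpoints: P̄ = 20.05, Q̄ = 4881.0.
ε_s = (ΔQ/ΔP)(P̄/Q̄) = (566/7.9)(20.05/4881.0).

0.294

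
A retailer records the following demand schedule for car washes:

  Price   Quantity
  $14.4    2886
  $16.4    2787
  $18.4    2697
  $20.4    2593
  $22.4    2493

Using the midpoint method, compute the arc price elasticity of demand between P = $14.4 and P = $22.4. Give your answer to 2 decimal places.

-0.34

At P = 14.4, Q = 2886; at P = 22.4, Q = 2493.
ΔQ = -393, ΔP = 8.0. Midpoints: P̄ = 18.40, Q̄ = 2689.5.
ε = (ΔQ/ΔP)(P̄/Q̄) = (-393/8.0)(18.40/2689.5).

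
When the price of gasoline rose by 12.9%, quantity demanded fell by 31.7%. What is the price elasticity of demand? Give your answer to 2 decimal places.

ε = %ΔQ / %ΔP = (-31.7)/(12.9) = -2.457.

-2.46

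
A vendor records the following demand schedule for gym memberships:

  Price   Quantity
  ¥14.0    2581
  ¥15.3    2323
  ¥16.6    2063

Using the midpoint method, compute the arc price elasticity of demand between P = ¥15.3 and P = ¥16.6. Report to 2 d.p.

-1.45

At P = 15.3, Q = 2323; at P = 16.6, Q = 2063.
ΔQ = -260, ΔP = 1.3. Midpoints: P̄ = 15.95, Q̄ = 2193.0.
ε = (ΔQ/ΔP)(P̄/Q̄) = (-260/1.3)(15.95/2193.0).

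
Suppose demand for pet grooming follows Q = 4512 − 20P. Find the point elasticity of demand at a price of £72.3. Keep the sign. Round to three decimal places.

-0.472

At P = 72.3, Q = 3066.
dQ/dP = −20.
ε = (dQ/dP)(P/Q) = (-20)(72.3/3066).
|ε| < 1, so demand is inelastic at this price.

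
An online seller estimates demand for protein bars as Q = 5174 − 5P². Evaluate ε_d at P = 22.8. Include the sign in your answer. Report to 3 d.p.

-2.019

At P = 22.8, Q = 2574.800.
dQ/dP = −10P = -228.
ε = (dQ/dP)(P/Q) = (-228)(22.8/2574.800).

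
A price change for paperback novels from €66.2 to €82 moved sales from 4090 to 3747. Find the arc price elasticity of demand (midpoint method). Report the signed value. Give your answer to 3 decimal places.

-0.411

ΔQ = 3747 − 4090 = -343; ΔP = 82 − 66.2 = 15.8.
Midpoints: P̄ = 74.10, Q̄ = 3918.5.
ε = (ΔQ/ΔP)(P̄/Q̄) = (-343/15.8)(74.10/3918.5).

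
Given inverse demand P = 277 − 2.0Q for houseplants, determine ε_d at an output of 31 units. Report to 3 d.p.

At Q = 31, P = 277 − 2.0(31) = 215.00.
dP/dQ = −2.0, so dQ/dP = 1/(−2.0) = -0.500.
ε = (dQ/dP)(P/Q) = (-0.500)(215.00/31).

-3.468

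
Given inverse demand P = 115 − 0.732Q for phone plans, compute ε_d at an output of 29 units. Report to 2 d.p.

-4.42

At Q = 29, P = 115 − 0.732(29) = 93.77.
dP/dQ = −0.732, so dQ/dP = 1/(−0.732) = -1.366.
ε = (dQ/dP)(P/Q) = (-1.366)(93.77/29).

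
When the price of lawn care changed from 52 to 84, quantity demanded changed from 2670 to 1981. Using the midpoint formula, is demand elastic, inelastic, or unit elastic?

Arc ε ≈ -0.630.
|ε| = 0.63 < 1.

inelastic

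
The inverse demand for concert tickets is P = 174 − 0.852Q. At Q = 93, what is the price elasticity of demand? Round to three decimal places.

-1.196

At Q = 93, P = 174 − 0.852(93) = 94.76.
dP/dQ = −0.852, so dQ/dP = 1/(−0.852) = -1.174.
ε = (dQ/dP)(P/Q) = (-1.174)(94.76/93).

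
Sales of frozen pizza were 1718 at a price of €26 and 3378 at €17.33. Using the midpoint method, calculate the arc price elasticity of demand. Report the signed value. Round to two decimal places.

-1.63

ΔQ = 3378 − 1718 = 1660; ΔP = 17.33 − 26 = -8.67.
Midpoints: P̄ = 21.66, Q̄ = 2548.0.
ε = (ΔQ/ΔP)(P̄/Q̄) = (1660/-8.67)(21.66/2548.0).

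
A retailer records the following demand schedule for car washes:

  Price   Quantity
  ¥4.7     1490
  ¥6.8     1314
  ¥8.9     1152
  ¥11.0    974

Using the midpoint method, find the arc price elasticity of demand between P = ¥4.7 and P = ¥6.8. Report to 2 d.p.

At P = 4.7, Q = 1490; at P = 6.8, Q = 1314.
ΔQ = -176, ΔP = 2.1. Midpoints: P̄ = 5.75, Q̄ = 1402.0.
ε = (ΔQ/ΔP)(P̄/Q̄) = (-176/2.1)(5.75/1402.0).

-0.34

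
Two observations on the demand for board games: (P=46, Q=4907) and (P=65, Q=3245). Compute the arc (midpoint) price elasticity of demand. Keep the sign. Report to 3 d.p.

ΔQ = 3245 − 4907 = -1662; ΔP = 65 − 46 = 19.
Midpoints: P̄ = 55.50, Q̄ = 4076.0.
ε = (ΔQ/ΔP)(P̄/Q̄) = (-1662/19)(55.50/4076.0).

-1.191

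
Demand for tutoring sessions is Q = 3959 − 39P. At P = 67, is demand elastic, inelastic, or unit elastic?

elastic

Q = 1346, dQ/dP = -39.
ε = (dQ/dP)(P/Q) ≈ -1.941.
|ε| = 1.94 > 1.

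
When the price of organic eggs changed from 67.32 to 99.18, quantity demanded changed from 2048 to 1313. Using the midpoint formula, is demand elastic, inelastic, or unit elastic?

elastic

Arc ε ≈ -1.143.
|ε| = 1.14 > 1.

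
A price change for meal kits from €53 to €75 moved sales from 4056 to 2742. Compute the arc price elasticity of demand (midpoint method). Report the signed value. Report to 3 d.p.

-1.125

ΔQ = 2742 − 4056 = -1314; ΔP = 75 − 53 = 22.
Midpoints: P̄ = 64.00, Q̄ = 3399.0.
ε = (ΔQ/ΔP)(P̄/Q̄) = (-1314/22)(64.00/3399.0).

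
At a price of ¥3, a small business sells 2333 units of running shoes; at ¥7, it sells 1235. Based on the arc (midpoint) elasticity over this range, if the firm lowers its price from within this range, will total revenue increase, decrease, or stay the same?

decrease

Arc ε = (-1098/4)(5.00/1784.0) ≈ -0.769.
|ε| = 0.77 < 1, so demand is inelastic. A price cut therefore reduces total revenue.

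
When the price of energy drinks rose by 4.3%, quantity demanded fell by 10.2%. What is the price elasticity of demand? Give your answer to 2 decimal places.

-2.37

ε = %ΔQ / %ΔP = (-10.2)/(4.3) = -2.372.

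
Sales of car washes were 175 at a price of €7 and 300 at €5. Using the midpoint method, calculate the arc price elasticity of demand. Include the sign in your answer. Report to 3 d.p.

ΔQ = 300 − 175 = 125; ΔP = 5 − 7 = -2.
Midpoints: P̄ = 6.00, Q̄ = 237.5.
ε = (ΔQ/ΔP)(P̄/Q̄) = (125/-2)(6.00/237.5).

-1.579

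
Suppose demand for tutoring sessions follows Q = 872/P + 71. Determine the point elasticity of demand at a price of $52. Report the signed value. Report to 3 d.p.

At P = 52, Q = 87.769.
dQ/dP = −872/P² = -0.322.
ε = (dQ/dP)(P/Q) = (-0.322)(52/87.769).

-0.191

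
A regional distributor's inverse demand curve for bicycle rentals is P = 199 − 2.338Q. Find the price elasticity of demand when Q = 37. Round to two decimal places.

At Q = 37, P = 199 − 2.338(37) = 112.49.
dP/dQ = −2.338, so dQ/dP = 1/(−2.338) = -0.428.
ε = (dQ/dP)(P/Q) = (-0.428)(112.49/37).

-1.30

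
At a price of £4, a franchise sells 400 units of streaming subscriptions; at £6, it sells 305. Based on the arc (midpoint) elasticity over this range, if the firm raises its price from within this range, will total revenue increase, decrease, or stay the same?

Arc ε = (-95/2)(5.00/352.5) ≈ -0.674.
|ε| = 0.67 < 1, so demand is inelastic. A price rise therefore raises total revenue.

increase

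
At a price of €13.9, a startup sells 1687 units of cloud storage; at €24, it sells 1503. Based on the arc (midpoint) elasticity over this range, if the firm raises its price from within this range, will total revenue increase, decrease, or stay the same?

Arc ε = (-184/10.1)(18.95/1595.0) ≈ -0.216.
|ε| = 0.22 < 1, so demand is inelastic. A price rise therefore raises total revenue.

increase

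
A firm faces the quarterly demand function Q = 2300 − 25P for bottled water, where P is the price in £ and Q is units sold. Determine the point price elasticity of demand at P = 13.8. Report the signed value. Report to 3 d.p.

At P = 13.8, Q = 1955.
dQ/dP = −25.
ε = (dQ/dP)(P/Q) = (-25)(13.8/1955).

-0.176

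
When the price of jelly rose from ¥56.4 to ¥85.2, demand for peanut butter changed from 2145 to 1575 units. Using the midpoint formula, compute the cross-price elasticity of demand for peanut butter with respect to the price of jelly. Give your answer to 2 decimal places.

ΔQ_x = 1575 − 2145 = -570; ΔP_y = 85.2 − 56.4 = 28.8.
Midpoints: P̄_y = 70.80, Q̄_x = 1860.0.
ε_xy = (ΔQ_x/ΔP_y)(P̄_y/Q̄_x) = (-570/28.8)(70.80/1860.0).

-0.75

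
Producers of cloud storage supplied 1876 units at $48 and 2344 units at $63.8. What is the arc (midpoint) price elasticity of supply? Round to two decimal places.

0.78

ΔQ = 2344 − 1876 = 468; ΔP = 63.8 − 48 = 15.8.
Midpoints: P̄ = 55.90, Q̄ = 2110.0.
ε_s = (ΔQ/ΔP)(P̄/Q̄) = (468/15.8)(55.90/2110.0).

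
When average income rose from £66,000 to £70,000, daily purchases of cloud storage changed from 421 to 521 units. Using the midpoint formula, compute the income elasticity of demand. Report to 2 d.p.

3.61

ΔQ = 100, ΔI = 4000. Midpoints: Ī = 68,000, Q̄ = 471.0.
ε_I = (ΔQ/ΔI)(Ī/Q̄) = (100/4000)(68000/471.0).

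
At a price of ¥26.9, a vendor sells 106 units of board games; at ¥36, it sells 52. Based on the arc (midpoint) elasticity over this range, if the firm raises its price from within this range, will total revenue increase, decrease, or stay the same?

decrease

Arc ε = (-54/9.1)(31.45/79.0) ≈ -2.362.
|ε| = 2.36 > 1, so demand is elastic. A price rise therefore reduces total revenue.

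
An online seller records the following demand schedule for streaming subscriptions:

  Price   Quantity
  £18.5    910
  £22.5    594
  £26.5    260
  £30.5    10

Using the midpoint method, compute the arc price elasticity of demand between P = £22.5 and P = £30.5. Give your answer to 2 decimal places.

-6.41

At P = 22.5, Q = 594; at P = 30.5, Q = 10.
ΔQ = -584, ΔP = 8.0. Midpoints: P̄ = 26.50, Q̄ = 302.0.
ε = (ΔQ/ΔP)(P̄/Q̄) = (-584/8.0)(26.50/302.0).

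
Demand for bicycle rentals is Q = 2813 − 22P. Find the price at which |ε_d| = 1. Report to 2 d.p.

For linear demand Q = a − bP, ε = −bP/(a − bP). |ε| = 1 when bP = a − bP, i.e. P = a/(2b).
P = 2813/(2·22) = 2813/44 = 63.9318.

63.93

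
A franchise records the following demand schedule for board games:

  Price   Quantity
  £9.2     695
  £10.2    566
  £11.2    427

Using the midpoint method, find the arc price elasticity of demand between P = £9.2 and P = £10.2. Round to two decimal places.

-1.98

At P = 9.2, Q = 695; at P = 10.2, Q = 566.
ΔQ = -129, ΔP = 1.0. Midpoints: P̄ = 9.70, Q̄ = 630.5.
ε = (ΔQ/ΔP)(P̄/Q̄) = (-129/1.0)(9.70/630.5).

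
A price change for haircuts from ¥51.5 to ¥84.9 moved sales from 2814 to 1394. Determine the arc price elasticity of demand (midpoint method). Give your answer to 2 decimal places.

ΔQ = 1394 − 2814 = -1420; ΔP = 84.9 − 51.5 = 33.4.
Midpoints: P̄ = 68.20, Q̄ = 2104.0.
ε = (ΔQ/ΔP)(P̄/Q̄) = (-1420/33.4)(68.20/2104.0).

-1.38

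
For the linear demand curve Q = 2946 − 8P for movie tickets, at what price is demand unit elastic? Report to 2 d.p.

184.13

For linear demand Q = a − bP, ε = −bP/(a − bP). |ε| = 1 when bP = a − bP, i.e. P = a/(2b).
P = 2946/(2·8) = 2946/16 = 184.1250.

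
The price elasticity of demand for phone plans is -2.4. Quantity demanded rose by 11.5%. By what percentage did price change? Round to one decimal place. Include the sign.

-4.8%

%ΔP ≈ %ΔQ / ε = (11.5%)/(-2.4) = -4.79%.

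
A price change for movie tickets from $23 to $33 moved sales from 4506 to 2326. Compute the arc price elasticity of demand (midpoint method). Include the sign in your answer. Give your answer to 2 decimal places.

ΔQ = 2326 − 4506 = -2180; ΔP = 33 − 23 = 10.
Midpoints: P̄ = 28.00, Q̄ = 3416.0.
ε = (ΔQ/ΔP)(P̄/Q̄) = (-2180/10)(28.00/3416.0).

-1.79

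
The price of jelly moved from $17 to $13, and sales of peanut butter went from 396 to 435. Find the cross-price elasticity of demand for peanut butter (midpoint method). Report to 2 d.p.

ΔQ_x = 435 − 396 = 39; ΔP_y = 13 − 17 = -4.
Midpoints: P̄_y = 15.00, Q̄_x = 415.5.
ε_xy = (ΔQ_x/ΔP_y)(P̄_y/Q̄_x) = (39/-4)(15.00/415.5).
ε_xy < 0, so the goods are complements.

-0.35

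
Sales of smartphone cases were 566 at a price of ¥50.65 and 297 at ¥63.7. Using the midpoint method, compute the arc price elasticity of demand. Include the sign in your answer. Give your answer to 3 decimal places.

-2.731

ΔQ = 297 − 566 = -269; ΔP = 63.7 − 50.65 = 13.05.
Midpoints: P̄ = 57.17, Q̄ = 431.5.
ε = (ΔQ/ΔP)(P̄/Q̄) = (-269/13.05)(57.17/431.5).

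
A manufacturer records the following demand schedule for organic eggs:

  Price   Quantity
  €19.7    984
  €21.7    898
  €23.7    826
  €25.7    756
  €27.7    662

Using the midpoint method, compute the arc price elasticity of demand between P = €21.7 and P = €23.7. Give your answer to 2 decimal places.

-0.95

At P = 21.7, Q = 898; at P = 23.7, Q = 826.
ΔQ = -72, ΔP = 2.0. Midpoints: P̄ = 22.70, Q̄ = 862.0.
ε = (ΔQ/ΔP)(P̄/Q̄) = (-72/2.0)(22.70/862.0).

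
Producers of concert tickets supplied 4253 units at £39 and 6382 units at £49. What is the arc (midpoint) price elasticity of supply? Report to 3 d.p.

ΔQ = 6382 − 4253 = 2129; ΔP = 49 − 39 = 10.
Midpoints: P̄ = 44.00, Q̄ = 5317.5.
ε_s = (ΔQ/ΔP)(P̄/Q̄) = (2129/10)(44.00/5317.5).

1.762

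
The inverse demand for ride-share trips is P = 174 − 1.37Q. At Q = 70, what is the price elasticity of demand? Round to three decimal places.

At Q = 70, P = 174 − 1.37(70) = 78.10.
dP/dQ = −1.37, so dQ/dP = 1/(−1.37) = -0.730.
ε = (dQ/dP)(P/Q) = (-0.730)(78.10/70).

-0.814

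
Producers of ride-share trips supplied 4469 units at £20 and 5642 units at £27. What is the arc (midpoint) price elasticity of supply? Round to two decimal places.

ΔQ = 5642 − 4469 = 1173; ΔP = 27 − 20 = 7.
Midpoints: P̄ = 23.50, Q̄ = 5055.5.
ε_s = (ΔQ/ΔP)(P̄/Q̄) = (1173/7)(23.50/5055.5).

0.78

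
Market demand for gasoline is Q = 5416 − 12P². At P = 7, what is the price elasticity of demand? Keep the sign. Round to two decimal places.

-0.24

At P = 7, Q = 4828.
dQ/dP = −24P = -168.
ε = (dQ/dP)(P/Q) = (-168)(7/4828).
|ε| < 1, so demand is inelastic at this price.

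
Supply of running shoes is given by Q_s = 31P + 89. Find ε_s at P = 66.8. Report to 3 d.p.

0.959

At P = 66.8, Q_s = 2159.80.
dQ_s/dP = 31.
ε_s = (dQ_s/dP)(P/Q_s) = (31)(66.8/2159.80).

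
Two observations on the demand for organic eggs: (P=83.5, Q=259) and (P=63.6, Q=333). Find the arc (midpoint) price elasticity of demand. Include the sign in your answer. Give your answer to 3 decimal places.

ΔQ = 333 − 259 = 74; ΔP = 63.6 − 83.5 = -19.9.
Midpoints: P̄ = 73.55, Q̄ = 296.0.
ε = (ΔQ/ΔP)(P̄/Q̄) = (74/-19.9)(73.55/296.0).

-0.924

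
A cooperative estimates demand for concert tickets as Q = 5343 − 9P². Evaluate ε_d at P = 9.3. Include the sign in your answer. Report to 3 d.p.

-0.341

At P = 9.3, Q = 4564.590.
dQ/dP = −18P = -167.400.
ε = (dQ/dP)(P/Q) = (-167.400)(9.3/4564.590).
|ε| < 1, so demand is inelastic at this price.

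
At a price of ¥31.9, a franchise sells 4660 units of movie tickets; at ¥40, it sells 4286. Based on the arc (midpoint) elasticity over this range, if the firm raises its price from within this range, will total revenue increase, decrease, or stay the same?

increase

Arc ε = (-374/8.1)(35.95/4473.0) ≈ -0.371.
|ε| = 0.37 < 1, so demand is inelastic. A price rise therefore raises total revenue.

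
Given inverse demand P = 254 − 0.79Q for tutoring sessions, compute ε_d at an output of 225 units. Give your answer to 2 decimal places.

-0.43

At Q = 225, P = 254 − 0.79(225) = 76.25.
dP/dQ = −0.79, so dQ/dP = 1/(−0.79) = -1.266.
ε = (dQ/dP)(P/Q) = (-1.266)(76.25/225).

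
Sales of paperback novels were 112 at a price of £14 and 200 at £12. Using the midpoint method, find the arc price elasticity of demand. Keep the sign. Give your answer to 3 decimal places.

-3.667

ΔQ = 200 − 112 = 88; ΔP = 12 − 14 = -2.
Midpoints: P̄ = 13.00, Q̄ = 156.0.
ε = (ΔQ/ΔP)(P̄/Q̄) = (88/-2)(13.00/156.0).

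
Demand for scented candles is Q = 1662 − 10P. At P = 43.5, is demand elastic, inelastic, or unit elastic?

Q = 1227, dQ/dP = -10.
ε = (dQ/dP)(P/Q) ≈ -0.355.
|ε| = 0.35 < 1.

inelastic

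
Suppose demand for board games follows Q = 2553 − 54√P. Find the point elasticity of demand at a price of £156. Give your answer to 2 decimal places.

-0.18

At P = 156, Q = 1878.540.
dQ/dP = −54/(2√P) = -2.162.
ε = (dQ/dP)(P/Q) = (-2.162)(156/1878.540).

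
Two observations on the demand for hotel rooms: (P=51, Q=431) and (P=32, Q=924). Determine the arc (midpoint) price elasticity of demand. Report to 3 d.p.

ΔQ = 924 − 431 = 493; ΔP = 32 − 51 = -19.
Midpoints: P̄ = 41.50, Q̄ = 677.5.
ε = (ΔQ/ΔP)(P̄/Q̄) = (493/-19)(41.50/677.5).

-1.589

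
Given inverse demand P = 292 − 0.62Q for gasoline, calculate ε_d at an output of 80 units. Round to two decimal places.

-4.89

At Q = 80, P = 292 − 0.62(80) = 242.40.
dP/dQ = −0.62, so dQ/dP = 1/(−0.62) = -1.613.
ε = (dQ/dP)(P/Q) = (-1.613)(242.40/80).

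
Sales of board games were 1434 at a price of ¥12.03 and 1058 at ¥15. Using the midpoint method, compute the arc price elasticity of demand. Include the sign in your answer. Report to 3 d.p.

-1.373

ΔQ = 1058 − 1434 = -376; ΔP = 15 − 12.03 = 2.97.
Midpoints: P̄ = 13.52, Q̄ = 1246.0.
ε = (ΔQ/ΔP)(P̄/Q̄) = (-376/2.97)(13.52/1246.0).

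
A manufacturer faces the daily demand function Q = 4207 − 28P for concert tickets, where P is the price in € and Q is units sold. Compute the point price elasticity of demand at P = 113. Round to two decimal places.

-3.03

At P = 113, Q = 1043.
dQ/dP = −28.
ε = (dQ/dP)(P/Q) = (-28)(113/1043).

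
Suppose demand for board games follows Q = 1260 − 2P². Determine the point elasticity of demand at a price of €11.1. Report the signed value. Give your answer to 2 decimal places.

At P = 11.1, Q = 1013.580.
dQ/dP = −4P = -44.400.
ε = (dQ/dP)(P/Q) = (-44.400)(11.1/1013.580).

-0.49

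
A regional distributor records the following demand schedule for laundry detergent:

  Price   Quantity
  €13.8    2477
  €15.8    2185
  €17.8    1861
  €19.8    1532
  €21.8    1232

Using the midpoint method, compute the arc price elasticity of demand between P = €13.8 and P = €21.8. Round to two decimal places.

At P = 13.8, Q = 2477; at P = 21.8, Q = 1232.
ΔQ = -1245, ΔP = 8.0. Midpoints: P̄ = 17.80, Q̄ = 1854.5.
ε = (ΔQ/ΔP)(P̄/Q̄) = (-1245/8.0)(17.80/1854.5).

-1.49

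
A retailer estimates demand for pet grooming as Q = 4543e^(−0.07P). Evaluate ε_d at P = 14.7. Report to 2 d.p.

At P = 14.7, Q = 1623.505.
dQ/dP = −0.07·4543e^(−0.07P) = −0.07Q = -113.645.
ε = (dQ/dP)(P/Q) = (-113.645)(14.7/1623.505).
|ε| > 1, so demand is elastic at this price.

-1.03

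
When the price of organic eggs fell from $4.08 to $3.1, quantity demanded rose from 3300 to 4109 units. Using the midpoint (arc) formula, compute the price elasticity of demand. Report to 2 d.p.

ΔQ = 4109 − 3300 = 809; ΔP = 3.1 − 4.08 = -0.98.
Midpoints: P̄ = 3.59, Q̄ = 3704.5.
ε = (ΔQ/ΔP)(P̄/Q̄) = (809/-0.98)(3.59/3704.5).

-0.80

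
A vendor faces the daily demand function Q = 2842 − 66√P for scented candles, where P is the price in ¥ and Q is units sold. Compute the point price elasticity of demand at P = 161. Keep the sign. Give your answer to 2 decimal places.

At P = 161, Q = 2004.554.
dQ/dP = −66/(2√P) = -2.601.
ε = (dQ/dP)(P/Q) = (-2.601)(161/2004.554).
|ε| < 1, so demand is inelastic at this price.

-0.21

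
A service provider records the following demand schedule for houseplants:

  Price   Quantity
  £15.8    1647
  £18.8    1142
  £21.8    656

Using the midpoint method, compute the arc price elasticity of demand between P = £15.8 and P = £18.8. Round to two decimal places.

At P = 15.8, Q = 1647; at P = 18.8, Q = 1142.
ΔQ = -505, ΔP = 3.0. Midpoints: P̄ = 17.30, Q̄ = 1394.5.
ε = (ΔQ/ΔP)(P̄/Q̄) = (-505/3.0)(17.30/1394.5).

-2.09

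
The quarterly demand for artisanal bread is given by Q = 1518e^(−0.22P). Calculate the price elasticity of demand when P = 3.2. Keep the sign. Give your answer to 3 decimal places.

-0.704

At P = 3.2, Q = 750.807.
dQ/dP = −0.22·1518e^(−0.22P) = −0.22Q = -165.178.
ε = (dQ/dP)(P/Q) = (-165.178)(3.2/750.807).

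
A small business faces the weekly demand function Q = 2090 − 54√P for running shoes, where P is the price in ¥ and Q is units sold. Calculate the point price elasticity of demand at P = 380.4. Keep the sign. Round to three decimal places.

At P = 380.4, Q = 1036.792.
dQ/dP = −54/(2√P) = -1.384.
ε = (dQ/dP)(P/Q) = (-1.384)(380.4/1036.792).

-0.508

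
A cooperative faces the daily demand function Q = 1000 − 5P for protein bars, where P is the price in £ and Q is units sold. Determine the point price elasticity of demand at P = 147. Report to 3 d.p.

-2.774

At P = 147, Q = 265.
dQ/dP = −5.
ε = (dQ/dP)(P/Q) = (-5)(147/265).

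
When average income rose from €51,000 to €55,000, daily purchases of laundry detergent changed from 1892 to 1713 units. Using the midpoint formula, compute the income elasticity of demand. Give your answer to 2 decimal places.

ΔQ = -179, ΔI = 4000. Midpoints: Ī = 53,000, Q̄ = 1802.5.
ε_I = (ΔQ/ΔI)(Ī/Q̄) = (-179/4000)(53000/1802.5).

-1.32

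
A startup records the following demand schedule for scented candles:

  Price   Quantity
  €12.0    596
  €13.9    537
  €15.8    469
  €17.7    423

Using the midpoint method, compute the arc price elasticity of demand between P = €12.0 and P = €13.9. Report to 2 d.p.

-0.71

At P = 12.0, Q = 596; at P = 13.9, Q = 537.
ΔQ = -59, ΔP = 1.9. Midpoints: P̄ = 12.95, Q̄ = 566.5.
ε = (ΔQ/ΔP)(P̄/Q̄) = (-59/1.9)(12.95/566.5).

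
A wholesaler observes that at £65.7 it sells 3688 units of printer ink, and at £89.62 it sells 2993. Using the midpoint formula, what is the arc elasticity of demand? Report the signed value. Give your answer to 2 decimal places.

ΔQ = 2993 − 3688 = -695; ΔP = 89.62 − 65.7 = 23.92.
Midpoints: P̄ = 77.66, Q̄ = 3340.5.
ε = (ΔQ/ΔP)(P̄/Q̄) = (-695/23.92)(77.66/3340.5).

-0.68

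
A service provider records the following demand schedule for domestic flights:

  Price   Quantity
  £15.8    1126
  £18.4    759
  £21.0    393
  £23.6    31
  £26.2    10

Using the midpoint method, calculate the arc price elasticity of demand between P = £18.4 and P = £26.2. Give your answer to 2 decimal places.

At P = 18.4, Q = 759; at P = 26.2, Q = 10.
ΔQ = -749, ΔP = 7.8. Midpoints: P̄ = 22.30, Q̄ = 384.5.
ε = (ΔQ/ΔP)(P̄/Q̄) = (-749/7.8)(22.30/384.5).

-5.57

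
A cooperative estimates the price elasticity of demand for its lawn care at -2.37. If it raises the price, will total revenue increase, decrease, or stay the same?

|ε| = 2.37 > 1, so demand is elastic. A price rise therefore reduces total revenue.

decrease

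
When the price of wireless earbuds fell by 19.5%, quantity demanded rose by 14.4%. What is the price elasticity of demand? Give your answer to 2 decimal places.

-0.74

ε = %ΔQ / %ΔP = (14.4)/(-19.5) = -0.738.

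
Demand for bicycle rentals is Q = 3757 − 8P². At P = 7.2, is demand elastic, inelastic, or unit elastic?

inelastic

Q = 3342.280, dQ/dP = -115.200.
ε = (dQ/dP)(P/Q) ≈ -0.248.
|ε| = 0.25 < 1.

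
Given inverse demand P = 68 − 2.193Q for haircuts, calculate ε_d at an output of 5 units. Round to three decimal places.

-5.202

At Q = 5, P = 68 − 2.193(5) = 57.03.
dP/dQ = −2.193, so dQ/dP = 1/(−2.193) = -0.456.
ε = (dQ/dP)(P/Q) = (-0.456)(57.03/5).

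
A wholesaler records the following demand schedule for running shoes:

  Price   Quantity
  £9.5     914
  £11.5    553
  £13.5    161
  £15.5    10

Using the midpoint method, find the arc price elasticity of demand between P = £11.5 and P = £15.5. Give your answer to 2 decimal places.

-6.51

At P = 11.5, Q = 553; at P = 15.5, Q = 10.
ΔQ = -543, ΔP = 4.0. Midpoints: P̄ = 13.50, Q̄ = 281.5.
ε = (ΔQ/ΔP)(P̄/Q̄) = (-543/4.0)(13.50/281.5).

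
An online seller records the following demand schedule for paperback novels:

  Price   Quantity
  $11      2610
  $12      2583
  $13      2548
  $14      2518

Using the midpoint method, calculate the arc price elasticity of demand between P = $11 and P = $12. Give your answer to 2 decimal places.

-0.12

At P = 11, Q = 2610; at P = 12, Q = 2583.
ΔQ = -27, ΔP = 1. Midpoints: P̄ = 11.50, Q̄ = 2596.5.
ε = (ΔQ/ΔP)(P̄/Q̄) = (-27/1)(11.50/2596.5).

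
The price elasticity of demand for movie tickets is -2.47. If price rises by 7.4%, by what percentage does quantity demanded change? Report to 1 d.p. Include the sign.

-18.3%

%ΔQ ≈ ε × %ΔP = (-2.47)(7.4%) = -18.28%.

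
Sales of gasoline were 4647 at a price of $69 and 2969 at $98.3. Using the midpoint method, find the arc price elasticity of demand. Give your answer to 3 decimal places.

ΔQ = 2969 − 4647 = -1678; ΔP = 98.3 − 69 = 29.3.
Midpoints: P̄ = 83.65, Q̄ = 3808.0.
ε = (ΔQ/ΔP)(P̄/Q̄) = (-1678/29.3)(83.65/3808.0).

-1.258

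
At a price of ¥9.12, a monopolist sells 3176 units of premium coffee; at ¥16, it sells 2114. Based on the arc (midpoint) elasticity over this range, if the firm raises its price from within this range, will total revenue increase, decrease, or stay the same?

increase

Arc ε = (-1062/6.88)(12.56/2645.0) ≈ -0.733.
|ε| = 0.73 < 1, so demand is inelastic. A price rise therefore raises total revenue.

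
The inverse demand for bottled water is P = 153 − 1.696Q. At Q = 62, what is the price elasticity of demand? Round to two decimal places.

At Q = 62, P = 153 − 1.696(62) = 47.85.
dP/dQ = −1.696, so dQ/dP = 1/(−1.696) = -0.590.
ε = (dQ/dP)(P/Q) = (-0.590)(47.85/62).

-0.46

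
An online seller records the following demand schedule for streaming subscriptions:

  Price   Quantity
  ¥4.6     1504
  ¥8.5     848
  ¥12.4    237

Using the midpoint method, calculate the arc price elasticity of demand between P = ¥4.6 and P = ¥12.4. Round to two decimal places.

-1.59

At P = 4.6, Q = 1504; at P = 12.4, Q = 237.
ΔQ = -1267, ΔP = 7.8. Midpoints: P̄ = 8.50, Q̄ = 870.5.
ε = (ΔQ/ΔP)(P̄/Q̄) = (-1267/7.8)(8.50/870.5).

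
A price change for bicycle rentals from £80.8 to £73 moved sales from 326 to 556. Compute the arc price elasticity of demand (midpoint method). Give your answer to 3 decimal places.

ΔQ = 556 − 326 = 230; ΔP = 73 − 80.8 = -7.8.
Midpoints: P̄ = 76.90, Q̄ = 441.0.
ε = (ΔQ/ΔP)(P̄/Q̄) = (230/-7.8)(76.90/441.0).

-5.142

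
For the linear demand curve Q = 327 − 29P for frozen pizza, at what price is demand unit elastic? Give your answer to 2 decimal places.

For linear demand Q = a − bP, ε = −bP/(a − bP). |ε| = 1 when bP = a − bP, i.e. P = a/(2b).
P = 327/(2·29) = 327/58 = 5.6379.

5.64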